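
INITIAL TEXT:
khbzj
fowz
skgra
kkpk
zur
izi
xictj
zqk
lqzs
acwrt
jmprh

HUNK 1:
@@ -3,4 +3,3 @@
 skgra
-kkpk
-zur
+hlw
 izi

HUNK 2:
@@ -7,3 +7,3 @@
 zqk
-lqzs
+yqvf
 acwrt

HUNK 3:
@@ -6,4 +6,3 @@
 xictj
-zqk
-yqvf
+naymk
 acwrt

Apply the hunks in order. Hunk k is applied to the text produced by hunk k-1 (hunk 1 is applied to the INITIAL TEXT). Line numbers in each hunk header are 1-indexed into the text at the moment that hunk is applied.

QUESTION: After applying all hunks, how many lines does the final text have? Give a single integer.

Answer: 9

Derivation:
Hunk 1: at line 3 remove [kkpk,zur] add [hlw] -> 10 lines: khbzj fowz skgra hlw izi xictj zqk lqzs acwrt jmprh
Hunk 2: at line 7 remove [lqzs] add [yqvf] -> 10 lines: khbzj fowz skgra hlw izi xictj zqk yqvf acwrt jmprh
Hunk 3: at line 6 remove [zqk,yqvf] add [naymk] -> 9 lines: khbzj fowz skgra hlw izi xictj naymk acwrt jmprh
Final line count: 9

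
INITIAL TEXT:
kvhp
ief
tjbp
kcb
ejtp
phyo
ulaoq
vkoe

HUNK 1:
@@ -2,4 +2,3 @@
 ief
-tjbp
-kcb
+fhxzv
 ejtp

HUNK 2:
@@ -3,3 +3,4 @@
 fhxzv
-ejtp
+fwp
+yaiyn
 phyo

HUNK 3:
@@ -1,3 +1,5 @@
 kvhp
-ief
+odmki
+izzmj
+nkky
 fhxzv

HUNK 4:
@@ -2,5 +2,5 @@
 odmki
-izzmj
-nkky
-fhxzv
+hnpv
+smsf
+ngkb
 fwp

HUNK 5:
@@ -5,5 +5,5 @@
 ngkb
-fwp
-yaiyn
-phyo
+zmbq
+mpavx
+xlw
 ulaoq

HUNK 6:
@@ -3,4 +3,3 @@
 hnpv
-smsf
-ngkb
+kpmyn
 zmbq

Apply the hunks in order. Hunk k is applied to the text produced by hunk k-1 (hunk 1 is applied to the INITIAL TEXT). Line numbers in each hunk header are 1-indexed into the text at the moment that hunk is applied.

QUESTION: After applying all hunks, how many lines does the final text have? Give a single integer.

Hunk 1: at line 2 remove [tjbp,kcb] add [fhxzv] -> 7 lines: kvhp ief fhxzv ejtp phyo ulaoq vkoe
Hunk 2: at line 3 remove [ejtp] add [fwp,yaiyn] -> 8 lines: kvhp ief fhxzv fwp yaiyn phyo ulaoq vkoe
Hunk 3: at line 1 remove [ief] add [odmki,izzmj,nkky] -> 10 lines: kvhp odmki izzmj nkky fhxzv fwp yaiyn phyo ulaoq vkoe
Hunk 4: at line 2 remove [izzmj,nkky,fhxzv] add [hnpv,smsf,ngkb] -> 10 lines: kvhp odmki hnpv smsf ngkb fwp yaiyn phyo ulaoq vkoe
Hunk 5: at line 5 remove [fwp,yaiyn,phyo] add [zmbq,mpavx,xlw] -> 10 lines: kvhp odmki hnpv smsf ngkb zmbq mpavx xlw ulaoq vkoe
Hunk 6: at line 3 remove [smsf,ngkb] add [kpmyn] -> 9 lines: kvhp odmki hnpv kpmyn zmbq mpavx xlw ulaoq vkoe
Final line count: 9

Answer: 9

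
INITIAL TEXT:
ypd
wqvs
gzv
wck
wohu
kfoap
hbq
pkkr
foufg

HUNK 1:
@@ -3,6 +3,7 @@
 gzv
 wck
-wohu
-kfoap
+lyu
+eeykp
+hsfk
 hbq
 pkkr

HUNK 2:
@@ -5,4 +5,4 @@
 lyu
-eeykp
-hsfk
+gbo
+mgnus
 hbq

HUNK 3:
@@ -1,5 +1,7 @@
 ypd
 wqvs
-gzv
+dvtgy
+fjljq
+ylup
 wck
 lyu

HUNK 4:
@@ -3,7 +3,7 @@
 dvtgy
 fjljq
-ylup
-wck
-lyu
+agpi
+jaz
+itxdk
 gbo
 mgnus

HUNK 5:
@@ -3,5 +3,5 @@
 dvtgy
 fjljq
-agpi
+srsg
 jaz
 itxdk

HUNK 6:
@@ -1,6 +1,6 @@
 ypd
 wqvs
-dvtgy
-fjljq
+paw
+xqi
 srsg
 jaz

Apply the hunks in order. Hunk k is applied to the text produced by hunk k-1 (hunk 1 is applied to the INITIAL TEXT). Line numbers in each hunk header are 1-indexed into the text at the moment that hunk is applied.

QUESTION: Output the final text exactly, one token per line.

Answer: ypd
wqvs
paw
xqi
srsg
jaz
itxdk
gbo
mgnus
hbq
pkkr
foufg

Derivation:
Hunk 1: at line 3 remove [wohu,kfoap] add [lyu,eeykp,hsfk] -> 10 lines: ypd wqvs gzv wck lyu eeykp hsfk hbq pkkr foufg
Hunk 2: at line 5 remove [eeykp,hsfk] add [gbo,mgnus] -> 10 lines: ypd wqvs gzv wck lyu gbo mgnus hbq pkkr foufg
Hunk 3: at line 1 remove [gzv] add [dvtgy,fjljq,ylup] -> 12 lines: ypd wqvs dvtgy fjljq ylup wck lyu gbo mgnus hbq pkkr foufg
Hunk 4: at line 3 remove [ylup,wck,lyu] add [agpi,jaz,itxdk] -> 12 lines: ypd wqvs dvtgy fjljq agpi jaz itxdk gbo mgnus hbq pkkr foufg
Hunk 5: at line 3 remove [agpi] add [srsg] -> 12 lines: ypd wqvs dvtgy fjljq srsg jaz itxdk gbo mgnus hbq pkkr foufg
Hunk 6: at line 1 remove [dvtgy,fjljq] add [paw,xqi] -> 12 lines: ypd wqvs paw xqi srsg jaz itxdk gbo mgnus hbq pkkr foufg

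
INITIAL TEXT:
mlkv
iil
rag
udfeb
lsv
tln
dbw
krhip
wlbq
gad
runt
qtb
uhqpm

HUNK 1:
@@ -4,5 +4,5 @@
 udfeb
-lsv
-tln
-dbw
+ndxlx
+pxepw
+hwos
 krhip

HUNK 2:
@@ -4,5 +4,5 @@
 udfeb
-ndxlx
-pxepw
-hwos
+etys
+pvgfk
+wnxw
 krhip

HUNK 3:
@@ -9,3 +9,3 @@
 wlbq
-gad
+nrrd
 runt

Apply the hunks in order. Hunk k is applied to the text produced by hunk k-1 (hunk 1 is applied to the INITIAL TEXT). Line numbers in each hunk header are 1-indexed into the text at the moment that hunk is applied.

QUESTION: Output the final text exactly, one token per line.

Answer: mlkv
iil
rag
udfeb
etys
pvgfk
wnxw
krhip
wlbq
nrrd
runt
qtb
uhqpm

Derivation:
Hunk 1: at line 4 remove [lsv,tln,dbw] add [ndxlx,pxepw,hwos] -> 13 lines: mlkv iil rag udfeb ndxlx pxepw hwos krhip wlbq gad runt qtb uhqpm
Hunk 2: at line 4 remove [ndxlx,pxepw,hwos] add [etys,pvgfk,wnxw] -> 13 lines: mlkv iil rag udfeb etys pvgfk wnxw krhip wlbq gad runt qtb uhqpm
Hunk 3: at line 9 remove [gad] add [nrrd] -> 13 lines: mlkv iil rag udfeb etys pvgfk wnxw krhip wlbq nrrd runt qtb uhqpm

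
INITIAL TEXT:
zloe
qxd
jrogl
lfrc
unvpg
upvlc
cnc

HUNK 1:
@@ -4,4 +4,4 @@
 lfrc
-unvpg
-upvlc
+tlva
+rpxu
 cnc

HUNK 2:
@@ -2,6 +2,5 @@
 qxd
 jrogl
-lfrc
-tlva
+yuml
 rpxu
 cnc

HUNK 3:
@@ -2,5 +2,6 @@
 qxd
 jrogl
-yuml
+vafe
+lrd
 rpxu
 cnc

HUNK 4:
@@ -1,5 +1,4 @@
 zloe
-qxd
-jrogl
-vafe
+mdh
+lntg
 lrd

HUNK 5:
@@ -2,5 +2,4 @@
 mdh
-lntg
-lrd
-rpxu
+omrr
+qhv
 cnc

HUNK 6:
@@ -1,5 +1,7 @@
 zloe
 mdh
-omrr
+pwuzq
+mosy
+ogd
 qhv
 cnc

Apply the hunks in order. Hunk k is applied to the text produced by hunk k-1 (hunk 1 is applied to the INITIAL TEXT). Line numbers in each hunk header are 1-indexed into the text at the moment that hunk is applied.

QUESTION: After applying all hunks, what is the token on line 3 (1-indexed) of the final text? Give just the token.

Answer: pwuzq

Derivation:
Hunk 1: at line 4 remove [unvpg,upvlc] add [tlva,rpxu] -> 7 lines: zloe qxd jrogl lfrc tlva rpxu cnc
Hunk 2: at line 2 remove [lfrc,tlva] add [yuml] -> 6 lines: zloe qxd jrogl yuml rpxu cnc
Hunk 3: at line 2 remove [yuml] add [vafe,lrd] -> 7 lines: zloe qxd jrogl vafe lrd rpxu cnc
Hunk 4: at line 1 remove [qxd,jrogl,vafe] add [mdh,lntg] -> 6 lines: zloe mdh lntg lrd rpxu cnc
Hunk 5: at line 2 remove [lntg,lrd,rpxu] add [omrr,qhv] -> 5 lines: zloe mdh omrr qhv cnc
Hunk 6: at line 1 remove [omrr] add [pwuzq,mosy,ogd] -> 7 lines: zloe mdh pwuzq mosy ogd qhv cnc
Final line 3: pwuzq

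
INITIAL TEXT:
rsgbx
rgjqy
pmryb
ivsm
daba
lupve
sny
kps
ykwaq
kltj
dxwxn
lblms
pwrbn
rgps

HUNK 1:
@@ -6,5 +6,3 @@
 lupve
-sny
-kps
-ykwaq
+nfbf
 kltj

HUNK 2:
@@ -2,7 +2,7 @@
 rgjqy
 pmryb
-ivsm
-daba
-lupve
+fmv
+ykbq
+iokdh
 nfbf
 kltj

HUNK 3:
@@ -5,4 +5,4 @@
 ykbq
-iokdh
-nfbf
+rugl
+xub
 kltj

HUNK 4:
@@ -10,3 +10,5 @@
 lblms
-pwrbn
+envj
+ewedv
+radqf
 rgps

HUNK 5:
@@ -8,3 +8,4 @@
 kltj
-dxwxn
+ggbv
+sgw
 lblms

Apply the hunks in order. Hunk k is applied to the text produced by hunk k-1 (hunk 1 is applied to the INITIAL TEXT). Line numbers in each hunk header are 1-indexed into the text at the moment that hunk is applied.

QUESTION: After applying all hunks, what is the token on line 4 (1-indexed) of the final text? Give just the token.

Hunk 1: at line 6 remove [sny,kps,ykwaq] add [nfbf] -> 12 lines: rsgbx rgjqy pmryb ivsm daba lupve nfbf kltj dxwxn lblms pwrbn rgps
Hunk 2: at line 2 remove [ivsm,daba,lupve] add [fmv,ykbq,iokdh] -> 12 lines: rsgbx rgjqy pmryb fmv ykbq iokdh nfbf kltj dxwxn lblms pwrbn rgps
Hunk 3: at line 5 remove [iokdh,nfbf] add [rugl,xub] -> 12 lines: rsgbx rgjqy pmryb fmv ykbq rugl xub kltj dxwxn lblms pwrbn rgps
Hunk 4: at line 10 remove [pwrbn] add [envj,ewedv,radqf] -> 14 lines: rsgbx rgjqy pmryb fmv ykbq rugl xub kltj dxwxn lblms envj ewedv radqf rgps
Hunk 5: at line 8 remove [dxwxn] add [ggbv,sgw] -> 15 lines: rsgbx rgjqy pmryb fmv ykbq rugl xub kltj ggbv sgw lblms envj ewedv radqf rgps
Final line 4: fmv

Answer: fmv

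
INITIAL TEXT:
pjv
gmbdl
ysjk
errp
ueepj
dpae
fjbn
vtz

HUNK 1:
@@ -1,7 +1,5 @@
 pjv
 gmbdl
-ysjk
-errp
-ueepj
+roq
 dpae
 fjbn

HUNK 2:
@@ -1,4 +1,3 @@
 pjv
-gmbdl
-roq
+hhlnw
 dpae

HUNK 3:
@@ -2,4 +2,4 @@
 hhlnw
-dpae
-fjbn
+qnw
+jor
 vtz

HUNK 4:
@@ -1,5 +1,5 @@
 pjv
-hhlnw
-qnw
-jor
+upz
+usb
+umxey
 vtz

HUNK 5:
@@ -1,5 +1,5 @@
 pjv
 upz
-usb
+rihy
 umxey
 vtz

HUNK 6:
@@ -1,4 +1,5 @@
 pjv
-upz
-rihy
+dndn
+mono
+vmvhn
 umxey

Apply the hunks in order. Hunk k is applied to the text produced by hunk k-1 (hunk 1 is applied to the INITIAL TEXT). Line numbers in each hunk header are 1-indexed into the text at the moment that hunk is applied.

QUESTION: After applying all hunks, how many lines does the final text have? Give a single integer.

Answer: 6

Derivation:
Hunk 1: at line 1 remove [ysjk,errp,ueepj] add [roq] -> 6 lines: pjv gmbdl roq dpae fjbn vtz
Hunk 2: at line 1 remove [gmbdl,roq] add [hhlnw] -> 5 lines: pjv hhlnw dpae fjbn vtz
Hunk 3: at line 2 remove [dpae,fjbn] add [qnw,jor] -> 5 lines: pjv hhlnw qnw jor vtz
Hunk 4: at line 1 remove [hhlnw,qnw,jor] add [upz,usb,umxey] -> 5 lines: pjv upz usb umxey vtz
Hunk 5: at line 1 remove [usb] add [rihy] -> 5 lines: pjv upz rihy umxey vtz
Hunk 6: at line 1 remove [upz,rihy] add [dndn,mono,vmvhn] -> 6 lines: pjv dndn mono vmvhn umxey vtz
Final line count: 6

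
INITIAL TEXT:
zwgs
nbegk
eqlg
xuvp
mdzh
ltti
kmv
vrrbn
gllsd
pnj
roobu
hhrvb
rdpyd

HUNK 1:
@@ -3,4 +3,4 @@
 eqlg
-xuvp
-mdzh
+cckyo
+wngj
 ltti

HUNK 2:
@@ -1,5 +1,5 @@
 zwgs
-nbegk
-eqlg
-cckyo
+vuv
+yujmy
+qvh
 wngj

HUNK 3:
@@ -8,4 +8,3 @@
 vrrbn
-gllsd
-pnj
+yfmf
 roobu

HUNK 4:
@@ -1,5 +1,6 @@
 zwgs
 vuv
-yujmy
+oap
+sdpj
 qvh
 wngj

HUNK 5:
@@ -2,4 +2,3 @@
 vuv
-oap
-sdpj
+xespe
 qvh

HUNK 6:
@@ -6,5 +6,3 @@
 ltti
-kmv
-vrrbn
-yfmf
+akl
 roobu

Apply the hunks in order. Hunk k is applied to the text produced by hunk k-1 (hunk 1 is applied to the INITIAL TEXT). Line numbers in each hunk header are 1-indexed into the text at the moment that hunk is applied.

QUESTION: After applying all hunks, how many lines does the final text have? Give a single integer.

Hunk 1: at line 3 remove [xuvp,mdzh] add [cckyo,wngj] -> 13 lines: zwgs nbegk eqlg cckyo wngj ltti kmv vrrbn gllsd pnj roobu hhrvb rdpyd
Hunk 2: at line 1 remove [nbegk,eqlg,cckyo] add [vuv,yujmy,qvh] -> 13 lines: zwgs vuv yujmy qvh wngj ltti kmv vrrbn gllsd pnj roobu hhrvb rdpyd
Hunk 3: at line 8 remove [gllsd,pnj] add [yfmf] -> 12 lines: zwgs vuv yujmy qvh wngj ltti kmv vrrbn yfmf roobu hhrvb rdpyd
Hunk 4: at line 1 remove [yujmy] add [oap,sdpj] -> 13 lines: zwgs vuv oap sdpj qvh wngj ltti kmv vrrbn yfmf roobu hhrvb rdpyd
Hunk 5: at line 2 remove [oap,sdpj] add [xespe] -> 12 lines: zwgs vuv xespe qvh wngj ltti kmv vrrbn yfmf roobu hhrvb rdpyd
Hunk 6: at line 6 remove [kmv,vrrbn,yfmf] add [akl] -> 10 lines: zwgs vuv xespe qvh wngj ltti akl roobu hhrvb rdpyd
Final line count: 10

Answer: 10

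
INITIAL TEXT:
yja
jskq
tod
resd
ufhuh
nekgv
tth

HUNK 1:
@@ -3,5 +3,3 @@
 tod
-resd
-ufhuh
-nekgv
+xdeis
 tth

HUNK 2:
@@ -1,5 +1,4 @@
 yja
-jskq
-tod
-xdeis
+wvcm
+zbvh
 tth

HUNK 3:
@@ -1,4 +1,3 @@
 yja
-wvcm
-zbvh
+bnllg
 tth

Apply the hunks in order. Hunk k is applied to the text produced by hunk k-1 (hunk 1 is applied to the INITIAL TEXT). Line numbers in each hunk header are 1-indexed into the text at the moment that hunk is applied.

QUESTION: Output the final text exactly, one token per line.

Answer: yja
bnllg
tth

Derivation:
Hunk 1: at line 3 remove [resd,ufhuh,nekgv] add [xdeis] -> 5 lines: yja jskq tod xdeis tth
Hunk 2: at line 1 remove [jskq,tod,xdeis] add [wvcm,zbvh] -> 4 lines: yja wvcm zbvh tth
Hunk 3: at line 1 remove [wvcm,zbvh] add [bnllg] -> 3 lines: yja bnllg tth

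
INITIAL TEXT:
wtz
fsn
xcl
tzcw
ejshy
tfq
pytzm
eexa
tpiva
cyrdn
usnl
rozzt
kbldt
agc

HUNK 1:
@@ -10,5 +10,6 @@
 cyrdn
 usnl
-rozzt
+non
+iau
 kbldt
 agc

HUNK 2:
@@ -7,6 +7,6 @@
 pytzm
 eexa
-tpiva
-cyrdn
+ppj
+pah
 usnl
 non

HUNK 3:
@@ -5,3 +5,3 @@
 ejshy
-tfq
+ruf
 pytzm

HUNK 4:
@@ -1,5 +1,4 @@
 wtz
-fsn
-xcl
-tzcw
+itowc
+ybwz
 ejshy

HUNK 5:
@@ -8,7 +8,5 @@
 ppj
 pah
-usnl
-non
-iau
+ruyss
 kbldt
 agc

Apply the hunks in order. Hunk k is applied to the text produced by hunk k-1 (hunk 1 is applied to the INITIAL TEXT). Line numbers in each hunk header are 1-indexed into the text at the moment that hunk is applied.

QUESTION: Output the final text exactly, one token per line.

Answer: wtz
itowc
ybwz
ejshy
ruf
pytzm
eexa
ppj
pah
ruyss
kbldt
agc

Derivation:
Hunk 1: at line 10 remove [rozzt] add [non,iau] -> 15 lines: wtz fsn xcl tzcw ejshy tfq pytzm eexa tpiva cyrdn usnl non iau kbldt agc
Hunk 2: at line 7 remove [tpiva,cyrdn] add [ppj,pah] -> 15 lines: wtz fsn xcl tzcw ejshy tfq pytzm eexa ppj pah usnl non iau kbldt agc
Hunk 3: at line 5 remove [tfq] add [ruf] -> 15 lines: wtz fsn xcl tzcw ejshy ruf pytzm eexa ppj pah usnl non iau kbldt agc
Hunk 4: at line 1 remove [fsn,xcl,tzcw] add [itowc,ybwz] -> 14 lines: wtz itowc ybwz ejshy ruf pytzm eexa ppj pah usnl non iau kbldt agc
Hunk 5: at line 8 remove [usnl,non,iau] add [ruyss] -> 12 lines: wtz itowc ybwz ejshy ruf pytzm eexa ppj pah ruyss kbldt agc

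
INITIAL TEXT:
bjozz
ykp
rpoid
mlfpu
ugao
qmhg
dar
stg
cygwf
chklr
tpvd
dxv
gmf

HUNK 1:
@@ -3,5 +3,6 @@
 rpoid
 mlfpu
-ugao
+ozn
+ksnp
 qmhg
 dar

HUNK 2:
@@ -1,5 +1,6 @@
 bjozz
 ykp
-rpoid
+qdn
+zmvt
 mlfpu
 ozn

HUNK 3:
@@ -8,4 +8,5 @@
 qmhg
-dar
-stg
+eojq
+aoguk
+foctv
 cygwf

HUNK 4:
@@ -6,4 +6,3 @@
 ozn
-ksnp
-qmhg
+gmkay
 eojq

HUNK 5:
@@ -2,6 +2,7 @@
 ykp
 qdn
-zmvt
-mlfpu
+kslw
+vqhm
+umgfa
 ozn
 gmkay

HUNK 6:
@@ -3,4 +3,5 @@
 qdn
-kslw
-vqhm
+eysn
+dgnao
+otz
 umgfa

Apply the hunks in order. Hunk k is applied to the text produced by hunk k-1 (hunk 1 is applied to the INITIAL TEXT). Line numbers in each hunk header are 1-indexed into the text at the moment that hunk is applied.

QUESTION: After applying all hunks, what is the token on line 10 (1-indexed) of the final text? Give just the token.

Answer: eojq

Derivation:
Hunk 1: at line 3 remove [ugao] add [ozn,ksnp] -> 14 lines: bjozz ykp rpoid mlfpu ozn ksnp qmhg dar stg cygwf chklr tpvd dxv gmf
Hunk 2: at line 1 remove [rpoid] add [qdn,zmvt] -> 15 lines: bjozz ykp qdn zmvt mlfpu ozn ksnp qmhg dar stg cygwf chklr tpvd dxv gmf
Hunk 3: at line 8 remove [dar,stg] add [eojq,aoguk,foctv] -> 16 lines: bjozz ykp qdn zmvt mlfpu ozn ksnp qmhg eojq aoguk foctv cygwf chklr tpvd dxv gmf
Hunk 4: at line 6 remove [ksnp,qmhg] add [gmkay] -> 15 lines: bjozz ykp qdn zmvt mlfpu ozn gmkay eojq aoguk foctv cygwf chklr tpvd dxv gmf
Hunk 5: at line 2 remove [zmvt,mlfpu] add [kslw,vqhm,umgfa] -> 16 lines: bjozz ykp qdn kslw vqhm umgfa ozn gmkay eojq aoguk foctv cygwf chklr tpvd dxv gmf
Hunk 6: at line 3 remove [kslw,vqhm] add [eysn,dgnao,otz] -> 17 lines: bjozz ykp qdn eysn dgnao otz umgfa ozn gmkay eojq aoguk foctv cygwf chklr tpvd dxv gmf
Final line 10: eojq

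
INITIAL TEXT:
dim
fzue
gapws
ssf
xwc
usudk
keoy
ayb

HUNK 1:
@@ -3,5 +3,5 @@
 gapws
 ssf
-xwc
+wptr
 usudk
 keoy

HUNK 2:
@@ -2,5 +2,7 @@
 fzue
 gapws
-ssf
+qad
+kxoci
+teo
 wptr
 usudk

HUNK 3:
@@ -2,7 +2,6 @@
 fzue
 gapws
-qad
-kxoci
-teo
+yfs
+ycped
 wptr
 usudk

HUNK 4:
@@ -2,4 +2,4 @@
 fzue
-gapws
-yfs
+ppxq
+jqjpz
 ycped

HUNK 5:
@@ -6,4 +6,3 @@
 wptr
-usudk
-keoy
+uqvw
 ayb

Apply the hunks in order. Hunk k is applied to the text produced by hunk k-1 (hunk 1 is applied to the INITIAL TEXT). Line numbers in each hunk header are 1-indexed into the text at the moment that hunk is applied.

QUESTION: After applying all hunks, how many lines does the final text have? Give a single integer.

Answer: 8

Derivation:
Hunk 1: at line 3 remove [xwc] add [wptr] -> 8 lines: dim fzue gapws ssf wptr usudk keoy ayb
Hunk 2: at line 2 remove [ssf] add [qad,kxoci,teo] -> 10 lines: dim fzue gapws qad kxoci teo wptr usudk keoy ayb
Hunk 3: at line 2 remove [qad,kxoci,teo] add [yfs,ycped] -> 9 lines: dim fzue gapws yfs ycped wptr usudk keoy ayb
Hunk 4: at line 2 remove [gapws,yfs] add [ppxq,jqjpz] -> 9 lines: dim fzue ppxq jqjpz ycped wptr usudk keoy ayb
Hunk 5: at line 6 remove [usudk,keoy] add [uqvw] -> 8 lines: dim fzue ppxq jqjpz ycped wptr uqvw ayb
Final line count: 8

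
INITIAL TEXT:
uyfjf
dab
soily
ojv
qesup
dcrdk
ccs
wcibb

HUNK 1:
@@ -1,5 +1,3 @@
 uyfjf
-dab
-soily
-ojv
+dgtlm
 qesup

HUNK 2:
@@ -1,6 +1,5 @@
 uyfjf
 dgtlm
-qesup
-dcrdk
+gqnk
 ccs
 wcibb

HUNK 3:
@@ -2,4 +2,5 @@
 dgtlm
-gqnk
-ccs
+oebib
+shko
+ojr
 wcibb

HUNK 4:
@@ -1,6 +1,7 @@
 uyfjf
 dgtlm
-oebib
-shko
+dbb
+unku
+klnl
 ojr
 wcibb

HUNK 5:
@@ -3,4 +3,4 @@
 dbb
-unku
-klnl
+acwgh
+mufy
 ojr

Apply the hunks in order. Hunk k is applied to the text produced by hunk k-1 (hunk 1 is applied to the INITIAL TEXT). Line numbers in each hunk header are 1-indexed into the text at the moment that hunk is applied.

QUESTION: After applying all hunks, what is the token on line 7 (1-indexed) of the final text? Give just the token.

Hunk 1: at line 1 remove [dab,soily,ojv] add [dgtlm] -> 6 lines: uyfjf dgtlm qesup dcrdk ccs wcibb
Hunk 2: at line 1 remove [qesup,dcrdk] add [gqnk] -> 5 lines: uyfjf dgtlm gqnk ccs wcibb
Hunk 3: at line 2 remove [gqnk,ccs] add [oebib,shko,ojr] -> 6 lines: uyfjf dgtlm oebib shko ojr wcibb
Hunk 4: at line 1 remove [oebib,shko] add [dbb,unku,klnl] -> 7 lines: uyfjf dgtlm dbb unku klnl ojr wcibb
Hunk 5: at line 3 remove [unku,klnl] add [acwgh,mufy] -> 7 lines: uyfjf dgtlm dbb acwgh mufy ojr wcibb
Final line 7: wcibb

Answer: wcibb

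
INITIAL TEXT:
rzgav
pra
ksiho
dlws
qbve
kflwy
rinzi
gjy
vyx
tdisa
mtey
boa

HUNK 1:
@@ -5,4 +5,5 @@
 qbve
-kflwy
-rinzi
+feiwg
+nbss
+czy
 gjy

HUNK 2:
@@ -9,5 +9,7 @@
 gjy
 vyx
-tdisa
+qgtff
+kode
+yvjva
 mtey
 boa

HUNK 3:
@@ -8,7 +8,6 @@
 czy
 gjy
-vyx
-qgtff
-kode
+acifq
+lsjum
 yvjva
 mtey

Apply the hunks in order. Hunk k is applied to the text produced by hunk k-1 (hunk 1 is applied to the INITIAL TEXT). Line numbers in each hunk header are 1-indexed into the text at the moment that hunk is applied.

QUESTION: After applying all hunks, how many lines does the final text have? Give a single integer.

Hunk 1: at line 5 remove [kflwy,rinzi] add [feiwg,nbss,czy] -> 13 lines: rzgav pra ksiho dlws qbve feiwg nbss czy gjy vyx tdisa mtey boa
Hunk 2: at line 9 remove [tdisa] add [qgtff,kode,yvjva] -> 15 lines: rzgav pra ksiho dlws qbve feiwg nbss czy gjy vyx qgtff kode yvjva mtey boa
Hunk 3: at line 8 remove [vyx,qgtff,kode] add [acifq,lsjum] -> 14 lines: rzgav pra ksiho dlws qbve feiwg nbss czy gjy acifq lsjum yvjva mtey boa
Final line count: 14

Answer: 14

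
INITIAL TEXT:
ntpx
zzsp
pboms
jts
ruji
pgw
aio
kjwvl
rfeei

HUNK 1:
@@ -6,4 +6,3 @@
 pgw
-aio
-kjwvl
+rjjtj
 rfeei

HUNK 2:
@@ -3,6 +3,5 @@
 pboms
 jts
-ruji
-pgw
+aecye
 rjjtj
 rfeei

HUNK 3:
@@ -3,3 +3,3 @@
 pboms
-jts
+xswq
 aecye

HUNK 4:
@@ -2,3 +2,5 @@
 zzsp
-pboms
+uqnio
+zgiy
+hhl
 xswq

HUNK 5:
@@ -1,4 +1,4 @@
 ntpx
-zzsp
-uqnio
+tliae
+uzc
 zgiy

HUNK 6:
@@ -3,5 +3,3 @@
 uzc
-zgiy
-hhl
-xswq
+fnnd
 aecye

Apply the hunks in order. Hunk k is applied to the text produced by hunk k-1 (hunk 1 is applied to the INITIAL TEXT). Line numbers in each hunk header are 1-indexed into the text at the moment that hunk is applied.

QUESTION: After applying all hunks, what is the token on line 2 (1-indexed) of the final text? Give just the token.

Answer: tliae

Derivation:
Hunk 1: at line 6 remove [aio,kjwvl] add [rjjtj] -> 8 lines: ntpx zzsp pboms jts ruji pgw rjjtj rfeei
Hunk 2: at line 3 remove [ruji,pgw] add [aecye] -> 7 lines: ntpx zzsp pboms jts aecye rjjtj rfeei
Hunk 3: at line 3 remove [jts] add [xswq] -> 7 lines: ntpx zzsp pboms xswq aecye rjjtj rfeei
Hunk 4: at line 2 remove [pboms] add [uqnio,zgiy,hhl] -> 9 lines: ntpx zzsp uqnio zgiy hhl xswq aecye rjjtj rfeei
Hunk 5: at line 1 remove [zzsp,uqnio] add [tliae,uzc] -> 9 lines: ntpx tliae uzc zgiy hhl xswq aecye rjjtj rfeei
Hunk 6: at line 3 remove [zgiy,hhl,xswq] add [fnnd] -> 7 lines: ntpx tliae uzc fnnd aecye rjjtj rfeei
Final line 2: tliae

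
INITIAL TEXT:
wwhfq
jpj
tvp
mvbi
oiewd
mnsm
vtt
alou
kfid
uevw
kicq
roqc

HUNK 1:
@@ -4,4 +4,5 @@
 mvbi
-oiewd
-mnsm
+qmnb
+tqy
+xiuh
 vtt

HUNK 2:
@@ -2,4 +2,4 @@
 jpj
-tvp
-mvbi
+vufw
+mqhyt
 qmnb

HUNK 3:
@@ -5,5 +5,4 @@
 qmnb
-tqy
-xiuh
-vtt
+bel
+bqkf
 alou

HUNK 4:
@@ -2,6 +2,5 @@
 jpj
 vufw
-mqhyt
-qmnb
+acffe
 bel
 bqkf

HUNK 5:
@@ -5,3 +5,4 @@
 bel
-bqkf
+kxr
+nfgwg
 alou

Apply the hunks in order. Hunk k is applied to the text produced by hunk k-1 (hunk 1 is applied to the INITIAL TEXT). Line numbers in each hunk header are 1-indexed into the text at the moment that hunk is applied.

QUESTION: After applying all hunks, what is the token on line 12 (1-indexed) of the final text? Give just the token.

Answer: roqc

Derivation:
Hunk 1: at line 4 remove [oiewd,mnsm] add [qmnb,tqy,xiuh] -> 13 lines: wwhfq jpj tvp mvbi qmnb tqy xiuh vtt alou kfid uevw kicq roqc
Hunk 2: at line 2 remove [tvp,mvbi] add [vufw,mqhyt] -> 13 lines: wwhfq jpj vufw mqhyt qmnb tqy xiuh vtt alou kfid uevw kicq roqc
Hunk 3: at line 5 remove [tqy,xiuh,vtt] add [bel,bqkf] -> 12 lines: wwhfq jpj vufw mqhyt qmnb bel bqkf alou kfid uevw kicq roqc
Hunk 4: at line 2 remove [mqhyt,qmnb] add [acffe] -> 11 lines: wwhfq jpj vufw acffe bel bqkf alou kfid uevw kicq roqc
Hunk 5: at line 5 remove [bqkf] add [kxr,nfgwg] -> 12 lines: wwhfq jpj vufw acffe bel kxr nfgwg alou kfid uevw kicq roqc
Final line 12: roqc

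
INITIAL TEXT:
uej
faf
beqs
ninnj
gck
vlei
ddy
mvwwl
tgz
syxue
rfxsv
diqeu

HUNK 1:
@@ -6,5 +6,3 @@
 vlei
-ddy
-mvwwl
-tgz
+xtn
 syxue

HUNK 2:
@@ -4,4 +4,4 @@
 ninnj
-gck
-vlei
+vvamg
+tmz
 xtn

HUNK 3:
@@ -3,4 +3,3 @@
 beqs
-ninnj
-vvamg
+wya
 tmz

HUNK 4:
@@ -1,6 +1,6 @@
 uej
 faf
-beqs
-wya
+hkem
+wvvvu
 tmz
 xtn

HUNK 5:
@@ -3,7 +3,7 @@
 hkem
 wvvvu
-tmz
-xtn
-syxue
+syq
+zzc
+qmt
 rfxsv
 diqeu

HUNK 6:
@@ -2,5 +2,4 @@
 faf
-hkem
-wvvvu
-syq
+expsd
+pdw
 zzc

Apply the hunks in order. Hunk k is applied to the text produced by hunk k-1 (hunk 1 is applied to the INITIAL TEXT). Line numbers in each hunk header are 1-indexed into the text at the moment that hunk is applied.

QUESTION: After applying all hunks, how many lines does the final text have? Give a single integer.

Answer: 8

Derivation:
Hunk 1: at line 6 remove [ddy,mvwwl,tgz] add [xtn] -> 10 lines: uej faf beqs ninnj gck vlei xtn syxue rfxsv diqeu
Hunk 2: at line 4 remove [gck,vlei] add [vvamg,tmz] -> 10 lines: uej faf beqs ninnj vvamg tmz xtn syxue rfxsv diqeu
Hunk 3: at line 3 remove [ninnj,vvamg] add [wya] -> 9 lines: uej faf beqs wya tmz xtn syxue rfxsv diqeu
Hunk 4: at line 1 remove [beqs,wya] add [hkem,wvvvu] -> 9 lines: uej faf hkem wvvvu tmz xtn syxue rfxsv diqeu
Hunk 5: at line 3 remove [tmz,xtn,syxue] add [syq,zzc,qmt] -> 9 lines: uej faf hkem wvvvu syq zzc qmt rfxsv diqeu
Hunk 6: at line 2 remove [hkem,wvvvu,syq] add [expsd,pdw] -> 8 lines: uej faf expsd pdw zzc qmt rfxsv diqeu
Final line count: 8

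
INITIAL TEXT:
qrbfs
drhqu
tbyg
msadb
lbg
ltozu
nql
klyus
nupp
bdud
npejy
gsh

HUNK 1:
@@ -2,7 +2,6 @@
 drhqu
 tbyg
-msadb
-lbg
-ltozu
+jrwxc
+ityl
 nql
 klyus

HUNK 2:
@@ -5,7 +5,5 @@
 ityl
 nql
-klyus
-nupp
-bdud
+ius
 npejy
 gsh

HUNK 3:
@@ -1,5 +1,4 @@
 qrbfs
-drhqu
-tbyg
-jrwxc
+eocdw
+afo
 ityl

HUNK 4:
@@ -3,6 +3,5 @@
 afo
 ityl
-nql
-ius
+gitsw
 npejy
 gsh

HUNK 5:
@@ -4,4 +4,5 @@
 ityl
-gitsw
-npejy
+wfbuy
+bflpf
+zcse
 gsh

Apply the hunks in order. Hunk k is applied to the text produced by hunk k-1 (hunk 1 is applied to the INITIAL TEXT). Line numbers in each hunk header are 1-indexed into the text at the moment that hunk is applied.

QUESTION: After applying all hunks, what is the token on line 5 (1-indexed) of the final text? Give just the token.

Answer: wfbuy

Derivation:
Hunk 1: at line 2 remove [msadb,lbg,ltozu] add [jrwxc,ityl] -> 11 lines: qrbfs drhqu tbyg jrwxc ityl nql klyus nupp bdud npejy gsh
Hunk 2: at line 5 remove [klyus,nupp,bdud] add [ius] -> 9 lines: qrbfs drhqu tbyg jrwxc ityl nql ius npejy gsh
Hunk 3: at line 1 remove [drhqu,tbyg,jrwxc] add [eocdw,afo] -> 8 lines: qrbfs eocdw afo ityl nql ius npejy gsh
Hunk 4: at line 3 remove [nql,ius] add [gitsw] -> 7 lines: qrbfs eocdw afo ityl gitsw npejy gsh
Hunk 5: at line 4 remove [gitsw,npejy] add [wfbuy,bflpf,zcse] -> 8 lines: qrbfs eocdw afo ityl wfbuy bflpf zcse gsh
Final line 5: wfbuy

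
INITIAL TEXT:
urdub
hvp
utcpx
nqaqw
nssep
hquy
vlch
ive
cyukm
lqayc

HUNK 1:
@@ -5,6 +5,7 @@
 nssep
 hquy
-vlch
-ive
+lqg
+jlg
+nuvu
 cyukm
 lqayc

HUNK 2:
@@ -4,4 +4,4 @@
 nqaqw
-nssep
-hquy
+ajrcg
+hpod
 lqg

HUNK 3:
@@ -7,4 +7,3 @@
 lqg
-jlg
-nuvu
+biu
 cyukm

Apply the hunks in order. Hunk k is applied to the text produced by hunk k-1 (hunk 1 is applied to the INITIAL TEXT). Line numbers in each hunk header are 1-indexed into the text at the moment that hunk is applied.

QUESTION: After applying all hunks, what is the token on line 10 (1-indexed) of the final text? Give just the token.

Hunk 1: at line 5 remove [vlch,ive] add [lqg,jlg,nuvu] -> 11 lines: urdub hvp utcpx nqaqw nssep hquy lqg jlg nuvu cyukm lqayc
Hunk 2: at line 4 remove [nssep,hquy] add [ajrcg,hpod] -> 11 lines: urdub hvp utcpx nqaqw ajrcg hpod lqg jlg nuvu cyukm lqayc
Hunk 3: at line 7 remove [jlg,nuvu] add [biu] -> 10 lines: urdub hvp utcpx nqaqw ajrcg hpod lqg biu cyukm lqayc
Final line 10: lqayc

Answer: lqayc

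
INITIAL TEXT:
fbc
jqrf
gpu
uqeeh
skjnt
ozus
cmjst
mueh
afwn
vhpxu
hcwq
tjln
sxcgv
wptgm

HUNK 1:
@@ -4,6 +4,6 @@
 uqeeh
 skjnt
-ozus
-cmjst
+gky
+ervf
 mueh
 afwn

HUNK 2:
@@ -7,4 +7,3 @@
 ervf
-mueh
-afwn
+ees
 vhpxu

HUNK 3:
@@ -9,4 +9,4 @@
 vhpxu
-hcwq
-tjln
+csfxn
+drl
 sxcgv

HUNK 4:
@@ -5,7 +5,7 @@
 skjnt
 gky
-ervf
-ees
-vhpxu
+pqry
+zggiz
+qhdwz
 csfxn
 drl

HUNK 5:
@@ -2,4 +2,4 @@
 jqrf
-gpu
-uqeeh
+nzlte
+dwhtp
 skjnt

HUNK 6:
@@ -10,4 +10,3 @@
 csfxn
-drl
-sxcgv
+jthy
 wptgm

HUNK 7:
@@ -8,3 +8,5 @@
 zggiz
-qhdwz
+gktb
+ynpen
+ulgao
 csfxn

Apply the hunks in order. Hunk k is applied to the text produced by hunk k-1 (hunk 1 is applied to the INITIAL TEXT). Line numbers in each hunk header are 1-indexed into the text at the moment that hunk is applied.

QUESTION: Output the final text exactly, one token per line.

Answer: fbc
jqrf
nzlte
dwhtp
skjnt
gky
pqry
zggiz
gktb
ynpen
ulgao
csfxn
jthy
wptgm

Derivation:
Hunk 1: at line 4 remove [ozus,cmjst] add [gky,ervf] -> 14 lines: fbc jqrf gpu uqeeh skjnt gky ervf mueh afwn vhpxu hcwq tjln sxcgv wptgm
Hunk 2: at line 7 remove [mueh,afwn] add [ees] -> 13 lines: fbc jqrf gpu uqeeh skjnt gky ervf ees vhpxu hcwq tjln sxcgv wptgm
Hunk 3: at line 9 remove [hcwq,tjln] add [csfxn,drl] -> 13 lines: fbc jqrf gpu uqeeh skjnt gky ervf ees vhpxu csfxn drl sxcgv wptgm
Hunk 4: at line 5 remove [ervf,ees,vhpxu] add [pqry,zggiz,qhdwz] -> 13 lines: fbc jqrf gpu uqeeh skjnt gky pqry zggiz qhdwz csfxn drl sxcgv wptgm
Hunk 5: at line 2 remove [gpu,uqeeh] add [nzlte,dwhtp] -> 13 lines: fbc jqrf nzlte dwhtp skjnt gky pqry zggiz qhdwz csfxn drl sxcgv wptgm
Hunk 6: at line 10 remove [drl,sxcgv] add [jthy] -> 12 lines: fbc jqrf nzlte dwhtp skjnt gky pqry zggiz qhdwz csfxn jthy wptgm
Hunk 7: at line 8 remove [qhdwz] add [gktb,ynpen,ulgao] -> 14 lines: fbc jqrf nzlte dwhtp skjnt gky pqry zggiz gktb ynpen ulgao csfxn jthy wptgm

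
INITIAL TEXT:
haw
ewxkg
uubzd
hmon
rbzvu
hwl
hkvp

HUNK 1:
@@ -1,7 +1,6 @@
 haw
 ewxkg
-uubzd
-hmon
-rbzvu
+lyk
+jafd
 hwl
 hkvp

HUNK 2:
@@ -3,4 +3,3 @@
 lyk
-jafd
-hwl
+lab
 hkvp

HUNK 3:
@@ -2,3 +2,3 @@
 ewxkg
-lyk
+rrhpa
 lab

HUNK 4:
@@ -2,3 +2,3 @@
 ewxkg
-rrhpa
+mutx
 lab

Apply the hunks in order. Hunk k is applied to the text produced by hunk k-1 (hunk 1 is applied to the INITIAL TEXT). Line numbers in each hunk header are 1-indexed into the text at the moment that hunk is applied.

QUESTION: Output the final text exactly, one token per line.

Hunk 1: at line 1 remove [uubzd,hmon,rbzvu] add [lyk,jafd] -> 6 lines: haw ewxkg lyk jafd hwl hkvp
Hunk 2: at line 3 remove [jafd,hwl] add [lab] -> 5 lines: haw ewxkg lyk lab hkvp
Hunk 3: at line 2 remove [lyk] add [rrhpa] -> 5 lines: haw ewxkg rrhpa lab hkvp
Hunk 4: at line 2 remove [rrhpa] add [mutx] -> 5 lines: haw ewxkg mutx lab hkvp

Answer: haw
ewxkg
mutx
lab
hkvp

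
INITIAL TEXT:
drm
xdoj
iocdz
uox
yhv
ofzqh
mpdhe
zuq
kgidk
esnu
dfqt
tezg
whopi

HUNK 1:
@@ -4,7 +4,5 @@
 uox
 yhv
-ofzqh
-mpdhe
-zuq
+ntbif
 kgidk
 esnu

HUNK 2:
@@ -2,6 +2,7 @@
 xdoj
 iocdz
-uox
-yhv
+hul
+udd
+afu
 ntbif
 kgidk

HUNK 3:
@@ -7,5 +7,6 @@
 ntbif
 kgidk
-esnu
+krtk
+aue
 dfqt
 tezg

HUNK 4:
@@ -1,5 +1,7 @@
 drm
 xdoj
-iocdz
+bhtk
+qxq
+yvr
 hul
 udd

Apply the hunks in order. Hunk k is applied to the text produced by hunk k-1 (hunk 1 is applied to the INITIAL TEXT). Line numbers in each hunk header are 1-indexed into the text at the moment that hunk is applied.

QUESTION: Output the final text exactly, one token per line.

Hunk 1: at line 4 remove [ofzqh,mpdhe,zuq] add [ntbif] -> 11 lines: drm xdoj iocdz uox yhv ntbif kgidk esnu dfqt tezg whopi
Hunk 2: at line 2 remove [uox,yhv] add [hul,udd,afu] -> 12 lines: drm xdoj iocdz hul udd afu ntbif kgidk esnu dfqt tezg whopi
Hunk 3: at line 7 remove [esnu] add [krtk,aue] -> 13 lines: drm xdoj iocdz hul udd afu ntbif kgidk krtk aue dfqt tezg whopi
Hunk 4: at line 1 remove [iocdz] add [bhtk,qxq,yvr] -> 15 lines: drm xdoj bhtk qxq yvr hul udd afu ntbif kgidk krtk aue dfqt tezg whopi

Answer: drm
xdoj
bhtk
qxq
yvr
hul
udd
afu
ntbif
kgidk
krtk
aue
dfqt
tezg
whopi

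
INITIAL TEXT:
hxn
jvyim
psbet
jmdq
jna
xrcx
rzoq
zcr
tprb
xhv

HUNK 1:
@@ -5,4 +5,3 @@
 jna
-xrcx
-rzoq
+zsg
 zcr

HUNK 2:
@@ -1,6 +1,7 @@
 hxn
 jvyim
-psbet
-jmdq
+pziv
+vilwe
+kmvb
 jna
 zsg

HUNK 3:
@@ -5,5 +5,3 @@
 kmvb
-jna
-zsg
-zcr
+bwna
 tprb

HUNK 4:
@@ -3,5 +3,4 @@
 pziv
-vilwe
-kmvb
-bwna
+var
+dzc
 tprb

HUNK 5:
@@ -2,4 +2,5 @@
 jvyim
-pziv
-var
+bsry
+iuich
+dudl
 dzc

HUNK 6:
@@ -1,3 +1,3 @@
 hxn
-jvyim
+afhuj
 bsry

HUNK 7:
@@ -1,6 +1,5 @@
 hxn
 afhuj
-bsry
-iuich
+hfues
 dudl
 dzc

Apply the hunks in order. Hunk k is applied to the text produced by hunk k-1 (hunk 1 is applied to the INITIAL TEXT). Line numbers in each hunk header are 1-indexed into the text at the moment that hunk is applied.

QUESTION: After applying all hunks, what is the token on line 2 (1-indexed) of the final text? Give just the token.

Hunk 1: at line 5 remove [xrcx,rzoq] add [zsg] -> 9 lines: hxn jvyim psbet jmdq jna zsg zcr tprb xhv
Hunk 2: at line 1 remove [psbet,jmdq] add [pziv,vilwe,kmvb] -> 10 lines: hxn jvyim pziv vilwe kmvb jna zsg zcr tprb xhv
Hunk 3: at line 5 remove [jna,zsg,zcr] add [bwna] -> 8 lines: hxn jvyim pziv vilwe kmvb bwna tprb xhv
Hunk 4: at line 3 remove [vilwe,kmvb,bwna] add [var,dzc] -> 7 lines: hxn jvyim pziv var dzc tprb xhv
Hunk 5: at line 2 remove [pziv,var] add [bsry,iuich,dudl] -> 8 lines: hxn jvyim bsry iuich dudl dzc tprb xhv
Hunk 6: at line 1 remove [jvyim] add [afhuj] -> 8 lines: hxn afhuj bsry iuich dudl dzc tprb xhv
Hunk 7: at line 1 remove [bsry,iuich] add [hfues] -> 7 lines: hxn afhuj hfues dudl dzc tprb xhv
Final line 2: afhuj

Answer: afhuj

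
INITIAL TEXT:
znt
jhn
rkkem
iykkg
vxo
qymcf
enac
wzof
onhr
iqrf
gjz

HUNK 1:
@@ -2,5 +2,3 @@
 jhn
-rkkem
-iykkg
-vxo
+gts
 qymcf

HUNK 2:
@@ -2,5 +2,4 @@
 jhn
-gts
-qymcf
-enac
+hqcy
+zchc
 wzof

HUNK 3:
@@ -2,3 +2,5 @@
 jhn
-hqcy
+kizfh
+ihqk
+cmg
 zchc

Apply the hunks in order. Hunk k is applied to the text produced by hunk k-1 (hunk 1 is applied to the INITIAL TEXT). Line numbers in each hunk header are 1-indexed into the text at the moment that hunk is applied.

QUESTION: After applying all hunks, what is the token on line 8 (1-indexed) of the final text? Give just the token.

Hunk 1: at line 2 remove [rkkem,iykkg,vxo] add [gts] -> 9 lines: znt jhn gts qymcf enac wzof onhr iqrf gjz
Hunk 2: at line 2 remove [gts,qymcf,enac] add [hqcy,zchc] -> 8 lines: znt jhn hqcy zchc wzof onhr iqrf gjz
Hunk 3: at line 2 remove [hqcy] add [kizfh,ihqk,cmg] -> 10 lines: znt jhn kizfh ihqk cmg zchc wzof onhr iqrf gjz
Final line 8: onhr

Answer: onhr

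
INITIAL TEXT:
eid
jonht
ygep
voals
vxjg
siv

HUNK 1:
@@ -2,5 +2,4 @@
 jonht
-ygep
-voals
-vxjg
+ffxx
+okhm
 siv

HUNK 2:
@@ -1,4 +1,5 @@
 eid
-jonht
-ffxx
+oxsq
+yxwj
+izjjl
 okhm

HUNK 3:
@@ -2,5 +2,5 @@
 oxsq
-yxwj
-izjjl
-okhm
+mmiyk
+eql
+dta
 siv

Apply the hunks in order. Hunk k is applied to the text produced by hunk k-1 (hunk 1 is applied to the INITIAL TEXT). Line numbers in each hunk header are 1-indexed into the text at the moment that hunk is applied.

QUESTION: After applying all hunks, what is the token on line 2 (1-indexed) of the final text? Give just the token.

Hunk 1: at line 2 remove [ygep,voals,vxjg] add [ffxx,okhm] -> 5 lines: eid jonht ffxx okhm siv
Hunk 2: at line 1 remove [jonht,ffxx] add [oxsq,yxwj,izjjl] -> 6 lines: eid oxsq yxwj izjjl okhm siv
Hunk 3: at line 2 remove [yxwj,izjjl,okhm] add [mmiyk,eql,dta] -> 6 lines: eid oxsq mmiyk eql dta siv
Final line 2: oxsq

Answer: oxsq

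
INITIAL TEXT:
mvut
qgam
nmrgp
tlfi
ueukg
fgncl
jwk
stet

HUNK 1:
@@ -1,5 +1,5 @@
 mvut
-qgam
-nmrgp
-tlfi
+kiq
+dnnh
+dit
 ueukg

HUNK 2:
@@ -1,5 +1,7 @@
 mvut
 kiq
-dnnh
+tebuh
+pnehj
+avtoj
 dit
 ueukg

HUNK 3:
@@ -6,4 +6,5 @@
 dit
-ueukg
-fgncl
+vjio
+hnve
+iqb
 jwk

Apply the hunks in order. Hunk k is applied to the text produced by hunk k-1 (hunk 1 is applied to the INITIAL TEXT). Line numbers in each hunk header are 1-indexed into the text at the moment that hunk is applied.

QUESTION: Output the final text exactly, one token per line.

Answer: mvut
kiq
tebuh
pnehj
avtoj
dit
vjio
hnve
iqb
jwk
stet

Derivation:
Hunk 1: at line 1 remove [qgam,nmrgp,tlfi] add [kiq,dnnh,dit] -> 8 lines: mvut kiq dnnh dit ueukg fgncl jwk stet
Hunk 2: at line 1 remove [dnnh] add [tebuh,pnehj,avtoj] -> 10 lines: mvut kiq tebuh pnehj avtoj dit ueukg fgncl jwk stet
Hunk 3: at line 6 remove [ueukg,fgncl] add [vjio,hnve,iqb] -> 11 lines: mvut kiq tebuh pnehj avtoj dit vjio hnve iqb jwk stet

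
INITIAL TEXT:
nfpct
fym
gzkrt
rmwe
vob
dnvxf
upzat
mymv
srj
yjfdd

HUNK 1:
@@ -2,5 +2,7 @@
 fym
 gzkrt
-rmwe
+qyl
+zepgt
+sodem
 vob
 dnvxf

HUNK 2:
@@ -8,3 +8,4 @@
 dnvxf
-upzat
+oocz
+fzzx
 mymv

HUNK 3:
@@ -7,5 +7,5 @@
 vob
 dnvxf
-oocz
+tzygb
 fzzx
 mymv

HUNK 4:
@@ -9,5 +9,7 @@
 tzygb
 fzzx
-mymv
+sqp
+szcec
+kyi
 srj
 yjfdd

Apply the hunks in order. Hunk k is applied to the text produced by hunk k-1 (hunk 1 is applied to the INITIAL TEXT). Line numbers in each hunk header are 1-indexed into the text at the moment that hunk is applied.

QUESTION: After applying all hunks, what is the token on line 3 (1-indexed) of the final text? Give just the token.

Answer: gzkrt

Derivation:
Hunk 1: at line 2 remove [rmwe] add [qyl,zepgt,sodem] -> 12 lines: nfpct fym gzkrt qyl zepgt sodem vob dnvxf upzat mymv srj yjfdd
Hunk 2: at line 8 remove [upzat] add [oocz,fzzx] -> 13 lines: nfpct fym gzkrt qyl zepgt sodem vob dnvxf oocz fzzx mymv srj yjfdd
Hunk 3: at line 7 remove [oocz] add [tzygb] -> 13 lines: nfpct fym gzkrt qyl zepgt sodem vob dnvxf tzygb fzzx mymv srj yjfdd
Hunk 4: at line 9 remove [mymv] add [sqp,szcec,kyi] -> 15 lines: nfpct fym gzkrt qyl zepgt sodem vob dnvxf tzygb fzzx sqp szcec kyi srj yjfdd
Final line 3: gzkrt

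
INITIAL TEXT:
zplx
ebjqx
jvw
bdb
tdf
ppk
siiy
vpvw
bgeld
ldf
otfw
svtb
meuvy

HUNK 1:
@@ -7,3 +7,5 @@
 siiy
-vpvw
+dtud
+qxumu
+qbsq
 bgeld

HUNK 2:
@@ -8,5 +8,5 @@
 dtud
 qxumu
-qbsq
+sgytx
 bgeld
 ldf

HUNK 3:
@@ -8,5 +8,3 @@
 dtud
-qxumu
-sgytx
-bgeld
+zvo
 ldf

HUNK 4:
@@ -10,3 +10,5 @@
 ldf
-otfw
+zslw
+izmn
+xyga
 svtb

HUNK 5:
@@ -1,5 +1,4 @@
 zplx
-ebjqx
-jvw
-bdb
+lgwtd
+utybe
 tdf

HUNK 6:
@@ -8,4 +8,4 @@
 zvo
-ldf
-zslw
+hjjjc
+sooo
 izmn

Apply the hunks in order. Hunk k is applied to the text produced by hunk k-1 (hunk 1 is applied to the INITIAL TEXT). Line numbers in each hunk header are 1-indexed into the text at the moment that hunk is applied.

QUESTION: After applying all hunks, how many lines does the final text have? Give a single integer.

Hunk 1: at line 7 remove [vpvw] add [dtud,qxumu,qbsq] -> 15 lines: zplx ebjqx jvw bdb tdf ppk siiy dtud qxumu qbsq bgeld ldf otfw svtb meuvy
Hunk 2: at line 8 remove [qbsq] add [sgytx] -> 15 lines: zplx ebjqx jvw bdb tdf ppk siiy dtud qxumu sgytx bgeld ldf otfw svtb meuvy
Hunk 3: at line 8 remove [qxumu,sgytx,bgeld] add [zvo] -> 13 lines: zplx ebjqx jvw bdb tdf ppk siiy dtud zvo ldf otfw svtb meuvy
Hunk 4: at line 10 remove [otfw] add [zslw,izmn,xyga] -> 15 lines: zplx ebjqx jvw bdb tdf ppk siiy dtud zvo ldf zslw izmn xyga svtb meuvy
Hunk 5: at line 1 remove [ebjqx,jvw,bdb] add [lgwtd,utybe] -> 14 lines: zplx lgwtd utybe tdf ppk siiy dtud zvo ldf zslw izmn xyga svtb meuvy
Hunk 6: at line 8 remove [ldf,zslw] add [hjjjc,sooo] -> 14 lines: zplx lgwtd utybe tdf ppk siiy dtud zvo hjjjc sooo izmn xyga svtb meuvy
Final line count: 14

Answer: 14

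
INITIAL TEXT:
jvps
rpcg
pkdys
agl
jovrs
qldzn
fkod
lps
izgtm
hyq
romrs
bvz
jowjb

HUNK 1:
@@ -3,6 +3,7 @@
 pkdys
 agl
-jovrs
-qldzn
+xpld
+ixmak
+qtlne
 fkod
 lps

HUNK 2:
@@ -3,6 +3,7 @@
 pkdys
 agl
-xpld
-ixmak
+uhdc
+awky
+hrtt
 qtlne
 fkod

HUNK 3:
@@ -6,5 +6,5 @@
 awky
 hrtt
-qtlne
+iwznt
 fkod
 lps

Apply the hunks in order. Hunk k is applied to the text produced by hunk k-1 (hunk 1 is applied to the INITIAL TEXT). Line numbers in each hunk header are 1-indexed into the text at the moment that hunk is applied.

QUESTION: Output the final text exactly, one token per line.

Answer: jvps
rpcg
pkdys
agl
uhdc
awky
hrtt
iwznt
fkod
lps
izgtm
hyq
romrs
bvz
jowjb

Derivation:
Hunk 1: at line 3 remove [jovrs,qldzn] add [xpld,ixmak,qtlne] -> 14 lines: jvps rpcg pkdys agl xpld ixmak qtlne fkod lps izgtm hyq romrs bvz jowjb
Hunk 2: at line 3 remove [xpld,ixmak] add [uhdc,awky,hrtt] -> 15 lines: jvps rpcg pkdys agl uhdc awky hrtt qtlne fkod lps izgtm hyq romrs bvz jowjb
Hunk 3: at line 6 remove [qtlne] add [iwznt] -> 15 lines: jvps rpcg pkdys agl uhdc awky hrtt iwznt fkod lps izgtm hyq romrs bvz jowjb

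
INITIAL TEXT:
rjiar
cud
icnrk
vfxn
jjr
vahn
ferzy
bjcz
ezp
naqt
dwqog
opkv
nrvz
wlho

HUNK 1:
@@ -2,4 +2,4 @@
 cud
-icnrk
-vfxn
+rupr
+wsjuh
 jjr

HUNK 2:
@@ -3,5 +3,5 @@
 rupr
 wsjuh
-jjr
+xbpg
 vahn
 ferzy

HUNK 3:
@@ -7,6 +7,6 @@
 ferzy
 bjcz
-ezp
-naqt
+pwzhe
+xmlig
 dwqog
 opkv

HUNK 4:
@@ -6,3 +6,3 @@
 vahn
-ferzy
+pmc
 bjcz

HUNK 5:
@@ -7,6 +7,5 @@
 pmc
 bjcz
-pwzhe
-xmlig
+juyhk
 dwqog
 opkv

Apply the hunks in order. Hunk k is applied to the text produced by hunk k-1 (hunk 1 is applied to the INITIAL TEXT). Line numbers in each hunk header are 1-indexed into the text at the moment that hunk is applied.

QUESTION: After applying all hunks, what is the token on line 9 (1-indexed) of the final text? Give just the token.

Hunk 1: at line 2 remove [icnrk,vfxn] add [rupr,wsjuh] -> 14 lines: rjiar cud rupr wsjuh jjr vahn ferzy bjcz ezp naqt dwqog opkv nrvz wlho
Hunk 2: at line 3 remove [jjr] add [xbpg] -> 14 lines: rjiar cud rupr wsjuh xbpg vahn ferzy bjcz ezp naqt dwqog opkv nrvz wlho
Hunk 3: at line 7 remove [ezp,naqt] add [pwzhe,xmlig] -> 14 lines: rjiar cud rupr wsjuh xbpg vahn ferzy bjcz pwzhe xmlig dwqog opkv nrvz wlho
Hunk 4: at line 6 remove [ferzy] add [pmc] -> 14 lines: rjiar cud rupr wsjuh xbpg vahn pmc bjcz pwzhe xmlig dwqog opkv nrvz wlho
Hunk 5: at line 7 remove [pwzhe,xmlig] add [juyhk] -> 13 lines: rjiar cud rupr wsjuh xbpg vahn pmc bjcz juyhk dwqog opkv nrvz wlho
Final line 9: juyhk

Answer: juyhk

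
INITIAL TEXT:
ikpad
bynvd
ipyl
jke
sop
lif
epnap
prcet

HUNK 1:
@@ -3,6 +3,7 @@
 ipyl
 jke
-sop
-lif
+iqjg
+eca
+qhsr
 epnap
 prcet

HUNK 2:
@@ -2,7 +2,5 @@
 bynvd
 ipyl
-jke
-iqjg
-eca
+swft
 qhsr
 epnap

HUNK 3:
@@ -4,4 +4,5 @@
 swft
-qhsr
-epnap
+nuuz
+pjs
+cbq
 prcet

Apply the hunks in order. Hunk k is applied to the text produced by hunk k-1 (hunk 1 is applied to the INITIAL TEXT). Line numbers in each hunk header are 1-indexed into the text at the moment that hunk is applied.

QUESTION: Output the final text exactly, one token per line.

Hunk 1: at line 3 remove [sop,lif] add [iqjg,eca,qhsr] -> 9 lines: ikpad bynvd ipyl jke iqjg eca qhsr epnap prcet
Hunk 2: at line 2 remove [jke,iqjg,eca] add [swft] -> 7 lines: ikpad bynvd ipyl swft qhsr epnap prcet
Hunk 3: at line 4 remove [qhsr,epnap] add [nuuz,pjs,cbq] -> 8 lines: ikpad bynvd ipyl swft nuuz pjs cbq prcet

Answer: ikpad
bynvd
ipyl
swft
nuuz
pjs
cbq
prcet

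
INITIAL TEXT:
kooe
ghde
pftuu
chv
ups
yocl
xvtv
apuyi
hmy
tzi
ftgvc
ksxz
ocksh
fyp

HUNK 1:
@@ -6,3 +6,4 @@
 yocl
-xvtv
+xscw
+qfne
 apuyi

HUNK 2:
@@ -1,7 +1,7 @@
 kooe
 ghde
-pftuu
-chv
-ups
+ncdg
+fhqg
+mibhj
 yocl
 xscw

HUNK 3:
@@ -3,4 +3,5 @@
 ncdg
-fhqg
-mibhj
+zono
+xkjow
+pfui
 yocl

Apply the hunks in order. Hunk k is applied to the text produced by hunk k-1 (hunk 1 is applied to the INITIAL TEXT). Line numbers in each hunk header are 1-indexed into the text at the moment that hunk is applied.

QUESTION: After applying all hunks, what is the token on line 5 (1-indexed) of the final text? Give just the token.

Answer: xkjow

Derivation:
Hunk 1: at line 6 remove [xvtv] add [xscw,qfne] -> 15 lines: kooe ghde pftuu chv ups yocl xscw qfne apuyi hmy tzi ftgvc ksxz ocksh fyp
Hunk 2: at line 1 remove [pftuu,chv,ups] add [ncdg,fhqg,mibhj] -> 15 lines: kooe ghde ncdg fhqg mibhj yocl xscw qfne apuyi hmy tzi ftgvc ksxz ocksh fyp
Hunk 3: at line 3 remove [fhqg,mibhj] add [zono,xkjow,pfui] -> 16 lines: kooe ghde ncdg zono xkjow pfui yocl xscw qfne apuyi hmy tzi ftgvc ksxz ocksh fyp
Final line 5: xkjow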